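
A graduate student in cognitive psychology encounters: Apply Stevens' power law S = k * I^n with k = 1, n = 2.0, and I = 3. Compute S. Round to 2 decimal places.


S = 1 * 3^2.0
3^2.0 = 9.0
S = 1 * 9.0
= 9.00


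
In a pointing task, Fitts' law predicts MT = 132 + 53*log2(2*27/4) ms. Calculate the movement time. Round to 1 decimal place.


MT = 132 + 53 * log2(2*27/4)
2D/W = 13.5
log2(13.5) = 3.7549
MT = 132 + 53 * 3.7549
= 331.0 ms


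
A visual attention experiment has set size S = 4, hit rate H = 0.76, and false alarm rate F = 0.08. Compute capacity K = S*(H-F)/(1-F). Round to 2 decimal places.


K = S * (H - F) / (1 - F)
H - F = 0.68
1 - F = 0.92
K = 4 * 0.68 / 0.92
= 2.96


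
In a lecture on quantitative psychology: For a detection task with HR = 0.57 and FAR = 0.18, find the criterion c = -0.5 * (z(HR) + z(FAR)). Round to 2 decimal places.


c = -0.5 * (z(HR) + z(FAR))
z(0.57) = 0.1764
z(0.18) = -0.9154
c = -0.5 * (0.1764 + -0.9154)
= -0.5 * -0.739
= 0.37


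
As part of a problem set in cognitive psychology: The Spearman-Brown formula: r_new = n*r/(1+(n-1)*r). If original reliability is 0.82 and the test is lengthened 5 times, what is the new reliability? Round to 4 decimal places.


r_new = n*r / (1 + (n-1)*r)
Numerator = 5 * 0.82 = 4.1
Denominator = 1 + 4 * 0.82 = 4.28
r_new = 4.1 / 4.28
= 0.9579


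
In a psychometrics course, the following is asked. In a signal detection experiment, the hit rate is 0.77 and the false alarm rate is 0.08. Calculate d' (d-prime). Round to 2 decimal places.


d' = z(HR) - z(FAR)
z(0.77) = 0.7388
z(0.08) = -1.4051
d' = 0.7388 - -1.4051
= 2.14


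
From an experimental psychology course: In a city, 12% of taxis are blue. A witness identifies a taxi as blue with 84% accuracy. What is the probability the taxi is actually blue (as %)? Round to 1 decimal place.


P(blue | says blue) = P(says blue | blue)*P(blue) / [P(says blue | blue)*P(blue) + P(says blue | not blue)*P(not blue)]
Numerator = 0.84 * 0.12 = 0.1008
False identification = 0.16 * 0.88 = 0.1408
P = 0.1008 / (0.1008 + 0.1408)
= 0.1008 / 0.2416
As percentage = 41.7


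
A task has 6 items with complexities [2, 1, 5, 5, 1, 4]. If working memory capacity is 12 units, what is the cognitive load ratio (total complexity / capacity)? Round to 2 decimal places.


Total complexity = 2 + 1 + 5 + 5 + 1 + 4 = 18
Load = total / capacity = 18 / 12
= 1.50


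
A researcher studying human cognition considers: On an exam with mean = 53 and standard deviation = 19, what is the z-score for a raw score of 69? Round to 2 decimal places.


z = (X - mu) / sigma
= (69 - 53) / 19
= 16 / 19
= 0.84


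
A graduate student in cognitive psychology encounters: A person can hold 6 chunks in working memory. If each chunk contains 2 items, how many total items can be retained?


Total items = chunks * items_per_chunk
= 6 * 2
= 12


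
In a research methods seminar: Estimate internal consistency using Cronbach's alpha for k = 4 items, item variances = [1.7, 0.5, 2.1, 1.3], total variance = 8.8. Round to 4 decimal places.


alpha = (k/(k-1)) * (1 - sum(s_i^2)/s_total^2)
sum(item variances) = 5.6
k/(k-1) = 4/3 = 1.333333
1 - 5.6/8.8 = 1 - 0.636364 = 0.363636
alpha = 1.333333 * 0.363636
= 0.4848


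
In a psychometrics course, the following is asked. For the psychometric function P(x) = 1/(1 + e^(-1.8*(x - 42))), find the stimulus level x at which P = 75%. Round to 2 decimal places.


At P = 0.75: 0.75 = 1/(1 + e^(-k*(x-x0)))
Solving: e^(-k*(x-x0)) = 1/3
x = x0 + ln(3)/k
ln(3) = 1.0986
x = 42 + 1.0986/1.8
= 42 + 0.6103
= 42.61


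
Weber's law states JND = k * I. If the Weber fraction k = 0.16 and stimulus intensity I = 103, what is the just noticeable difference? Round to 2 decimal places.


JND = k * I
JND = 0.16 * 103
= 16.48


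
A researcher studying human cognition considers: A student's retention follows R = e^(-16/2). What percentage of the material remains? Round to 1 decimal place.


R = e^(-t/S)
-t/S = -16/2 = -8.0
R = e^(-8.0) = 0.000335
Percentage = 0.000335 * 100
= 0.0


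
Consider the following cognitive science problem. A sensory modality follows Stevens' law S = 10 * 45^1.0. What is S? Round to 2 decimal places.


S = 10 * 45^1.0
45^1.0 = 45.0
S = 10 * 45.0
= 450.00


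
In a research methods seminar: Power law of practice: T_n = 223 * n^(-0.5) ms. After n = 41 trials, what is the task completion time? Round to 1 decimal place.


T_n = 223 * 41^(-0.5)
41^(-0.5) = 0.156174
T_n = 223 * 0.156174
= 34.8 ms


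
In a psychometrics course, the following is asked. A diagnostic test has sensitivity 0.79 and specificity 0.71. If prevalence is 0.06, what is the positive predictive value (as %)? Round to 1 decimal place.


PPV = (sens * prev) / (sens * prev + (1-spec) * (1-prev))
Numerator = 0.79 * 0.06 = 0.0474
P(positive and no disease) = (1 - spec) * (1 - prev) = (1 - 0.71) * (1 - 0.06) = 0.2726
Denominator = 0.0474 + 0.2726 = 0.32
PPV = 0.0474 / 0.32 = 0.148125
As percentage = 14.8


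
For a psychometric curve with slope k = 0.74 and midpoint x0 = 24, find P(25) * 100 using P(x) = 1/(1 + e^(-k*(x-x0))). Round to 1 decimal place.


P(x) = 1/(1 + e^(-0.74*(25 - 24)))
Exponent = -0.74 * 1 = -0.74
e^(-0.74) = 0.477114
P = 1/(1 + 0.477114) = 0.676996
Percentage = 67.7


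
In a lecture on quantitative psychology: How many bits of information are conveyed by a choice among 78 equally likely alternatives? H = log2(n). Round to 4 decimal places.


H = log2(n)
H = log2(78)
= 6.2854


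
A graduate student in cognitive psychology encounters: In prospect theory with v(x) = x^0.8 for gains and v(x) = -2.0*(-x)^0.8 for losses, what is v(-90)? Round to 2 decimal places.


Since x = -90 < 0, use v(x) = -lambda*(-x)^alpha
(-x) = 90
90^0.8 = 36.5927
v(-90) = -2.0 * 36.5927
= -73.19


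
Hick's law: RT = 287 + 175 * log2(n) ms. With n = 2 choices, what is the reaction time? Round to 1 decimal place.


RT = 287 + 175 * log2(2)
log2(2) = 1.0
RT = 287 + 175 * 1.0
= 287 + 175.0
= 462.0 ms


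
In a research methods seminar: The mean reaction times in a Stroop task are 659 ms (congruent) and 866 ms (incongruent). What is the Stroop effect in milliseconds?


Stroop effect = RT(incongruent) - RT(congruent)
= 866 - 659
= 207 ms


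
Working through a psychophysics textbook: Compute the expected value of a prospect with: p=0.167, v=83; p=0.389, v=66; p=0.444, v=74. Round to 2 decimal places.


EU = sum(p_i * v_i)
0.167 * 83 = 13.861
0.389 * 66 = 25.674
0.444 * 74 = 32.856
EU = 13.861 + 25.674 + 32.856
= 72.39


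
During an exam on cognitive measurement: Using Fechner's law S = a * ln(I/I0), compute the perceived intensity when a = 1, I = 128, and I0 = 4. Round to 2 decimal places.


S = 1 * ln(128/4)
I/I0 = 32.0
ln(32.0) = 3.4657
S = 1 * 3.4657
= 3.47


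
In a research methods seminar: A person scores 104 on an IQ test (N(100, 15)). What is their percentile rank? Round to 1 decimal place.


z = (IQ - mean) / SD
z = (104 - 100) / 15 = 0.2667
Percentile = Phi(0.2667) * 100
Phi(0.2667) = 0.60515
= 60.5


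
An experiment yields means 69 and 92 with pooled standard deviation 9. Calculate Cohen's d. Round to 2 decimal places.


Cohen's d = (M1 - M2) / S_pooled
= (69 - 92) / 9
= -23 / 9
= -2.56


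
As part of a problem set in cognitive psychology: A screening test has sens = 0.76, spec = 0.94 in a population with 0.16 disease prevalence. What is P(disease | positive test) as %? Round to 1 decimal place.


PPV = (sens * prev) / (sens * prev + (1-spec) * (1-prev))
Numerator = 0.76 * 0.16 = 0.1216
P(positive and no disease) = (1 - spec) * (1 - prev) = (1 - 0.94) * (1 - 0.16) = 0.0504
Denominator = 0.1216 + 0.0504 = 0.172
PPV = 0.1216 / 0.172 = 0.706977
As percentage = 70.7


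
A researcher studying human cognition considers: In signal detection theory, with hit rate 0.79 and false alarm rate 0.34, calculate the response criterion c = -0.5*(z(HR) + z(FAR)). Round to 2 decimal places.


c = -0.5 * (z(HR) + z(FAR))
z(0.79) = 0.8064
z(0.34) = -0.4125
c = -0.5 * (0.8064 + -0.4125)
= -0.5 * 0.3939
= -0.20


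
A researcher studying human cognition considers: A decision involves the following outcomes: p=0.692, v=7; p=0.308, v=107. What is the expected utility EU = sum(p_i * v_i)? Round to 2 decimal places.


EU = sum(p_i * v_i)
0.692 * 7 = 4.844
0.308 * 107 = 32.956
EU = 4.844 + 32.956
= 37.80


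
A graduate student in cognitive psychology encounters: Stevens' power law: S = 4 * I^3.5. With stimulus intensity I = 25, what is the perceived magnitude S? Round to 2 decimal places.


S = 4 * 25^3.5
25^3.5 = 78125.0
S = 4 * 78125.0
= 312500.00


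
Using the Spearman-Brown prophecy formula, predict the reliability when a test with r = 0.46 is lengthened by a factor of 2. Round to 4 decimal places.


r_new = n*r / (1 + (n-1)*r)
Numerator = 2 * 0.46 = 0.92
Denominator = 1 + 1 * 0.46 = 1.46
r_new = 0.92 / 1.46
= 0.6301


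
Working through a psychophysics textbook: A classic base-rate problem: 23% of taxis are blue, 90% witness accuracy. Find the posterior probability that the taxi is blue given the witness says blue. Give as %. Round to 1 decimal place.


P(blue | says blue) = P(says blue | blue)*P(blue) / [P(says blue | blue)*P(blue) + P(says blue | not blue)*P(not blue)]
Numerator = 0.9 * 0.23 = 0.207
False identification = 0.1 * 0.77 = 0.077
P = 0.207 / (0.207 + 0.077)
= 0.207 / 0.284
As percentage = 72.9


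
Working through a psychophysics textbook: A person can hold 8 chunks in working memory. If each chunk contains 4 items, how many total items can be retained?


Total items = chunks * items_per_chunk
= 8 * 4
= 32


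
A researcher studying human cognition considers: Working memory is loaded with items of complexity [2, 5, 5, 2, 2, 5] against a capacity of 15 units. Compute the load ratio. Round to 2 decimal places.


Total complexity = 2 + 5 + 5 + 2 + 2 + 5 = 21
Load = total / capacity = 21 / 15
= 1.40


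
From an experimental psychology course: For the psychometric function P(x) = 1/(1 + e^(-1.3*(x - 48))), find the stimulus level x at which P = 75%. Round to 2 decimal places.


At P = 0.75: 0.75 = 1/(1 + e^(-k*(x-x0)))
Solving: e^(-k*(x-x0)) = 1/3
x = x0 + ln(3)/k
ln(3) = 1.0986
x = 48 + 1.0986/1.3
= 48 + 0.8451
= 48.85


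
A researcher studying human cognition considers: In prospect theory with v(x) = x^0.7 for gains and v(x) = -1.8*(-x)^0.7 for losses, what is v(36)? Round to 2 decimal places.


Since x = 36 >= 0, use v(x) = x^0.7
36^0.7 = 12.286
v(36) = 12.29


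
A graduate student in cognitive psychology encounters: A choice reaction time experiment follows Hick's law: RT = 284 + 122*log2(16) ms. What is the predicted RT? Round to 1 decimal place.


RT = 284 + 122 * log2(16)
log2(16) = 4.0
RT = 284 + 122 * 4.0
= 284 + 488.0
= 772.0 ms


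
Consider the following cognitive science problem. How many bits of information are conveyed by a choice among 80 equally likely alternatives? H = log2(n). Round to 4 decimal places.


H = log2(n)
H = log2(80)
= 6.3219


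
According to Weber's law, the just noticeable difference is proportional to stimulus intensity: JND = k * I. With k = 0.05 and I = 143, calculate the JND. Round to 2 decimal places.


JND = k * I
JND = 0.05 * 143
= 7.15


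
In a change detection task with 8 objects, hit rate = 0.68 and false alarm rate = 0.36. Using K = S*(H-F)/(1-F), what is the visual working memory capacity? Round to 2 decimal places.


K = S * (H - F) / (1 - F)
H - F = 0.32
1 - F = 0.64
K = 8 * 0.32 / 0.64
= 4.00


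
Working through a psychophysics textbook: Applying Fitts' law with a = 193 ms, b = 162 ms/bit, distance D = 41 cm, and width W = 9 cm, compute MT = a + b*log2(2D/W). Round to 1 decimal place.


MT = 193 + 162 * log2(2*41/9)
2D/W = 9.111111
log2(9.111111) = 3.1876
MT = 193 + 162 * 3.1876
= 709.4 ms


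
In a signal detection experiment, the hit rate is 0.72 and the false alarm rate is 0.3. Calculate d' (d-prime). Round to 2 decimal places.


d' = z(HR) - z(FAR)
z(0.72) = 0.5828
z(0.3) = -0.5244
d' = 0.5828 - -0.5244
= 1.11


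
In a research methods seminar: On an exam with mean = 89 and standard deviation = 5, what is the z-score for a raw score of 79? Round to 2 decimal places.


z = (X - mu) / sigma
= (79 - 89) / 5
= -10 / 5
= -2.00


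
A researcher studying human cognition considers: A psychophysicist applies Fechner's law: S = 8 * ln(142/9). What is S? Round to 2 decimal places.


S = 8 * ln(142/9)
I/I0 = 15.777778
ln(15.777778) = 2.7586
S = 8 * 2.7586
= 22.07


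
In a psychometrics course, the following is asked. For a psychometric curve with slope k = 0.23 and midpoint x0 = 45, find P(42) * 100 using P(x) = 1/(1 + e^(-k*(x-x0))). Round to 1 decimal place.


P(x) = 1/(1 + e^(-0.23*(42 - 45)))
Exponent = -0.23 * -3 = 0.69
e^(0.69) = 1.993716
P = 1/(1 + 1.993716) = 0.334033
Percentage = 33.4


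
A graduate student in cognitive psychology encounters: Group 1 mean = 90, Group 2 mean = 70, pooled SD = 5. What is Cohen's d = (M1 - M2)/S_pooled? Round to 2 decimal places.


Cohen's d = (M1 - M2) / S_pooled
= (90 - 70) / 5
= 20 / 5
= 4.00


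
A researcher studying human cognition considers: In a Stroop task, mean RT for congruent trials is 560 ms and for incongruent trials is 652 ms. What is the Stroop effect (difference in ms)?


Stroop effect = RT(incongruent) - RT(congruent)
= 652 - 560
= 92 ms


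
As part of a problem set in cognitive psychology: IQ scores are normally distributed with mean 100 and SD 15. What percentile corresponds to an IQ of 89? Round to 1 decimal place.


z = (IQ - mean) / SD
z = (89 - 100) / 15 = -0.7333
Percentile = Phi(-0.7333) * 100
Phi(-0.7333) = 0.231688
= 23.2


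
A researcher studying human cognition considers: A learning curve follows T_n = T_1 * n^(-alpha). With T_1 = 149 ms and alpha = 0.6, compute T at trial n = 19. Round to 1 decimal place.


T_n = 149 * 19^(-0.6)
19^(-0.6) = 0.170902
T_n = 149 * 0.170902
= 25.5 ms


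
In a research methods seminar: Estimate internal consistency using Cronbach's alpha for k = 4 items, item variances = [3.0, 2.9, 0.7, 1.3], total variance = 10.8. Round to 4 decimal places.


alpha = (k/(k-1)) * (1 - sum(s_i^2)/s_total^2)
sum(item variances) = 7.9
k/(k-1) = 4/3 = 1.333333
1 - 7.9/10.8 = 1 - 0.731481 = 0.268519
alpha = 1.333333 * 0.268519
= 0.3580


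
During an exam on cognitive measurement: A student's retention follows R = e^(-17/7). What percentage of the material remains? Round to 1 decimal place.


R = e^(-t/S)
-t/S = -17/7 = -2.428571
R = e^(-2.428571) = 0.088163
Percentage = 0.088163 * 100
= 8.8


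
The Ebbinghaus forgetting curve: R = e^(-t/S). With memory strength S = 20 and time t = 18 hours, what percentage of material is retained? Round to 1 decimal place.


R = e^(-t/S)
-t/S = -18/20 = -0.9
R = e^(-0.9) = 0.40657
Percentage = 0.40657 * 100
= 40.7


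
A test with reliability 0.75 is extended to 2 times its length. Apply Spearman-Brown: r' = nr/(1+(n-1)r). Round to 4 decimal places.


r_new = n*r / (1 + (n-1)*r)
Numerator = 2 * 0.75 = 1.5
Denominator = 1 + 1 * 0.75 = 1.75
r_new = 1.5 / 1.75
= 0.8571


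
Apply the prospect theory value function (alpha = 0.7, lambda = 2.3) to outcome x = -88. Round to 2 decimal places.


Since x = -88 < 0, use v(x) = -lambda*(-x)^alpha
(-x) = 88
88^0.7 = 22.9688
v(-88) = -2.3 * 22.9688
= -52.83


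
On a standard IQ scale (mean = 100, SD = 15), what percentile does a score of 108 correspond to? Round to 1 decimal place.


z = (IQ - mean) / SD
z = (108 - 100) / 15 = 0.5333
Percentile = Phi(0.5333) * 100
Phi(0.5333) = 0.703087
= 70.3


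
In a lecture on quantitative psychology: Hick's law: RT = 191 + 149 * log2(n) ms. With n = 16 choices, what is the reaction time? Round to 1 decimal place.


RT = 191 + 149 * log2(16)
log2(16) = 4.0
RT = 191 + 149 * 4.0
= 191 + 596.0
= 787.0 ms


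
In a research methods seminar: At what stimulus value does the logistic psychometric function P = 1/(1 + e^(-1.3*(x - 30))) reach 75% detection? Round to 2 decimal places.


At P = 0.75: 0.75 = 1/(1 + e^(-k*(x-x0)))
Solving: e^(-k*(x-x0)) = 1/3
x = x0 + ln(3)/k
ln(3) = 1.0986
x = 30 + 1.0986/1.3
= 30 + 0.8451
= 30.85


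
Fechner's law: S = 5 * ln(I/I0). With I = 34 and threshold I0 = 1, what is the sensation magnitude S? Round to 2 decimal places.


S = 5 * ln(34/1)
I/I0 = 34.0
ln(34.0) = 3.5264
S = 5 * 3.5264
= 17.63


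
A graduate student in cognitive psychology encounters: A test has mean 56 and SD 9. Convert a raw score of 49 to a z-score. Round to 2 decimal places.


z = (X - mu) / sigma
= (49 - 56) / 9
= -7 / 9
= -0.78


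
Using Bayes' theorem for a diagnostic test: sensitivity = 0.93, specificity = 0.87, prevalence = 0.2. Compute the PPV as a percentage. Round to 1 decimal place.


PPV = (sens * prev) / (sens * prev + (1-spec) * (1-prev))
Numerator = 0.93 * 0.2 = 0.186
P(positive and no disease) = (1 - spec) * (1 - prev) = (1 - 0.87) * (1 - 0.2) = 0.104
Denominator = 0.186 + 0.104 = 0.29
PPV = 0.186 / 0.29 = 0.641379
As percentage = 64.1


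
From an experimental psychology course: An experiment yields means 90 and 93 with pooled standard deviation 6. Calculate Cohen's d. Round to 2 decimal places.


Cohen's d = (M1 - M2) / S_pooled
= (90 - 93) / 6
= -3 / 6
= -0.50


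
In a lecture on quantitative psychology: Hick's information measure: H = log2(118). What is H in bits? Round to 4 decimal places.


H = log2(n)
H = log2(118)
= 6.8826


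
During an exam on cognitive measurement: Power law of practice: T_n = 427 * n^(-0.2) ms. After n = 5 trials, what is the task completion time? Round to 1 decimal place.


T_n = 427 * 5^(-0.2)
5^(-0.2) = 0.72478
T_n = 427 * 0.72478
= 309.5 ms


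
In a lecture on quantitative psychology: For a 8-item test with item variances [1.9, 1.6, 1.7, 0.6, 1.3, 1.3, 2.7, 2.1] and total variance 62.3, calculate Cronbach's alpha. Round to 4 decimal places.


alpha = (k/(k-1)) * (1 - sum(s_i^2)/s_total^2)
sum(item variances) = 13.2
k/(k-1) = 8/7 = 1.142857
1 - 13.2/62.3 = 1 - 0.211878 = 0.788122
alpha = 1.142857 * 0.788122
= 0.9007


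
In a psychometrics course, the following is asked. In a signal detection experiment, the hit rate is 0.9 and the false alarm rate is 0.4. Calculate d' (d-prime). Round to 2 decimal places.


d' = z(HR) - z(FAR)
z(0.9) = 1.2816
z(0.4) = -0.2533
d' = 1.2816 - -0.2533
= 1.53


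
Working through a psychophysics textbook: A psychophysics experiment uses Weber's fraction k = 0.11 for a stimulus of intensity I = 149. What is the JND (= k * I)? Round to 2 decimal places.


JND = k * I
JND = 0.11 * 149
= 16.39


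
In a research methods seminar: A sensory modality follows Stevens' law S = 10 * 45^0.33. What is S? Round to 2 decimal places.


S = 10 * 45^0.33
45^0.33 = 3.512
S = 10 * 3.512
= 35.12


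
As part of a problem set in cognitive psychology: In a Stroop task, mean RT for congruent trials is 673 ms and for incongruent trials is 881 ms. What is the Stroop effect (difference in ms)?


Stroop effect = RT(incongruent) - RT(congruent)
= 881 - 673
= 208 ms


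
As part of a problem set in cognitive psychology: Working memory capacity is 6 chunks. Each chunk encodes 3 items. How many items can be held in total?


Total items = chunks * items_per_chunk
= 6 * 3
= 18


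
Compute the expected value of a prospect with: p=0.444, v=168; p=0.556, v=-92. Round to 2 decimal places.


EU = sum(p_i * v_i)
0.444 * 168 = 74.592
0.556 * -92 = -51.152
EU = 74.592 + -51.152
= 23.44


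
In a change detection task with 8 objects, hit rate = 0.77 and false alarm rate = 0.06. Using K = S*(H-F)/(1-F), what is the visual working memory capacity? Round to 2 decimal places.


K = S * (H - F) / (1 - F)
H - F = 0.71
1 - F = 0.94
K = 8 * 0.71 / 0.94
= 6.04


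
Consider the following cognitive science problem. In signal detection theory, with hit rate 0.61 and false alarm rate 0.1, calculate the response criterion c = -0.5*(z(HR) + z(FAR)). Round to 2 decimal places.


c = -0.5 * (z(HR) + z(FAR))
z(0.61) = 0.2793
z(0.1) = -1.2816
c = -0.5 * (0.2793 + -1.2816)
= -0.5 * -1.0023
= 0.50


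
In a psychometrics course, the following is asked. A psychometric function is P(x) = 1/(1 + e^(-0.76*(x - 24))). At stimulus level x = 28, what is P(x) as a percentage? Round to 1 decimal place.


P(x) = 1/(1 + e^(-0.76*(28 - 24)))
Exponent = -0.76 * 4 = -3.04
e^(-3.04) = 0.047835
P = 1/(1 + 0.047835) = 0.954349
Percentage = 95.4


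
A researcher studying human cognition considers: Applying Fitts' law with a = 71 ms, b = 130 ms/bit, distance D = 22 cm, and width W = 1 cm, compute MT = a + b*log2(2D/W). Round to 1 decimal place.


MT = 71 + 130 * log2(2*22/1)
2D/W = 44.0
log2(44.0) = 5.4594
MT = 71 + 130 * 5.4594
= 780.7 ms


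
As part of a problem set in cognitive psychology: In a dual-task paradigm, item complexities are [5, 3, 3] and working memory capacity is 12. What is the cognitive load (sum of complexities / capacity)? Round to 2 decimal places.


Total complexity = 5 + 3 + 3 = 11
Load = total / capacity = 11 / 12
= 0.92


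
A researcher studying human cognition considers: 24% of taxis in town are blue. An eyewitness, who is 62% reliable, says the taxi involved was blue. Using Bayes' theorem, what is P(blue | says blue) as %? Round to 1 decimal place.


P(blue | says blue) = P(says blue | blue)*P(blue) / [P(says blue | blue)*P(blue) + P(says blue | not blue)*P(not blue)]
Numerator = 0.62 * 0.24 = 0.1488
False identification = 0.38 * 0.76 = 0.2888
P = 0.1488 / (0.1488 + 0.2888)
= 0.1488 / 0.4376
As percentage = 34.0


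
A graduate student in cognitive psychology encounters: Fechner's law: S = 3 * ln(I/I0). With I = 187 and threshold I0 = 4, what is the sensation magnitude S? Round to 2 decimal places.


S = 3 * ln(187/4)
I/I0 = 46.75
ln(46.75) = 3.8448
S = 3 * 3.8448
= 11.53


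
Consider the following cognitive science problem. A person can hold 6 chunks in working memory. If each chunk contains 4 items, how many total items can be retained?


Total items = chunks * items_per_chunk
= 6 * 4
= 24


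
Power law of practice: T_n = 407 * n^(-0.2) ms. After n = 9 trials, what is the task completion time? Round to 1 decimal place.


T_n = 407 * 9^(-0.2)
9^(-0.2) = 0.644394
T_n = 407 * 0.644394
= 262.3 ms


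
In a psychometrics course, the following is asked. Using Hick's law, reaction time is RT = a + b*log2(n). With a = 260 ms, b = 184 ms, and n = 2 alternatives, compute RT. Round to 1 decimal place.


RT = 260 + 184 * log2(2)
log2(2) = 1.0
RT = 260 + 184 * 1.0
= 260 + 184.0
= 444.0 ms


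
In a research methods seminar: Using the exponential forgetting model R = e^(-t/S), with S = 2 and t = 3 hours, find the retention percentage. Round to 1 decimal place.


R = e^(-t/S)
-t/S = -3/2 = -1.5
R = e^(-1.5) = 0.22313
Percentage = 0.22313 * 100
= 22.3


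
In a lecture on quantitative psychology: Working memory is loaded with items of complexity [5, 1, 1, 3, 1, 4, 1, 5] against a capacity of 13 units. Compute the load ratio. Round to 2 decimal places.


Total complexity = 5 + 1 + 1 + 3 + 1 + 4 + 1 + 5 = 21
Load = total / capacity = 21 / 13
= 1.62


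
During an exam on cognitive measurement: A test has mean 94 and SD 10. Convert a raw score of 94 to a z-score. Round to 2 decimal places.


z = (X - mu) / sigma
= (94 - 94) / 10
= 0 / 10
= 0.00


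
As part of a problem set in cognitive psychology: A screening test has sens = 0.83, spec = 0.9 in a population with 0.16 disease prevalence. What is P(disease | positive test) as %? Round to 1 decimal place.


PPV = (sens * prev) / (sens * prev + (1-spec) * (1-prev))
Numerator = 0.83 * 0.16 = 0.1328
P(positive and no disease) = (1 - spec) * (1 - prev) = (1 - 0.9) * (1 - 0.16) = 0.084
Denominator = 0.1328 + 0.084 = 0.2168
PPV = 0.1328 / 0.2168 = 0.612546
As percentage = 61.3


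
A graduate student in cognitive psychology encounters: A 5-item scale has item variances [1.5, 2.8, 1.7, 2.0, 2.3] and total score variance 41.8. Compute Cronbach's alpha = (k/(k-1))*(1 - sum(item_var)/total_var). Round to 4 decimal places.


alpha = (k/(k-1)) * (1 - sum(s_i^2)/s_total^2)
sum(item variances) = 10.3
k/(k-1) = 5/4 = 1.25
1 - 10.3/41.8 = 1 - 0.246411 = 0.753589
alpha = 1.25 * 0.753589
= 0.9420


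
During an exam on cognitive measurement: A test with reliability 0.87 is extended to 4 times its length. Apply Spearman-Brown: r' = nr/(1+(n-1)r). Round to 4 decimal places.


r_new = n*r / (1 + (n-1)*r)
Numerator = 4 * 0.87 = 3.48
Denominator = 1 + 3 * 0.87 = 3.61
r_new = 3.48 / 3.61
= 0.9640


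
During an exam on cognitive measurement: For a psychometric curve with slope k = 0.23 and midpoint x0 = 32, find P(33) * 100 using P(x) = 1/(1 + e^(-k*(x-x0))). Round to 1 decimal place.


P(x) = 1/(1 + e^(-0.23*(33 - 32)))
Exponent = -0.23 * 1 = -0.23
e^(-0.23) = 0.794534
P = 1/(1 + 0.794534) = 0.557248
Percentage = 55.7


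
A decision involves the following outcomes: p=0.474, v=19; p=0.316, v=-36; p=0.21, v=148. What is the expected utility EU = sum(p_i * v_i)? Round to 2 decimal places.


EU = sum(p_i * v_i)
0.474 * 19 = 9.006
0.316 * -36 = -11.376
0.21 * 148 = 31.08
EU = 9.006 + -11.376 + 31.08
= 28.71


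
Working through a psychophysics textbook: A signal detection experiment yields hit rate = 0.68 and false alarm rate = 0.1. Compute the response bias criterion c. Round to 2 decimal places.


c = -0.5 * (z(HR) + z(FAR))
z(0.68) = 0.4677
z(0.1) = -1.2816
c = -0.5 * (0.4677 + -1.2816)
= -0.5 * -0.8139
= 0.41


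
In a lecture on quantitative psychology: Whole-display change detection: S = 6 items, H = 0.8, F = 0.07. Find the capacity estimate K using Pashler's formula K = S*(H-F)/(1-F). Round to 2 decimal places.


K = S * (H - F) / (1 - F)
H - F = 0.73
1 - F = 0.93
K = 6 * 0.73 / 0.93
= 4.71


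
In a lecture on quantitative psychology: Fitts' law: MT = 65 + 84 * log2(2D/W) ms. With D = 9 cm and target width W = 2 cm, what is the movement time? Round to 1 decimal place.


MT = 65 + 84 * log2(2*9/2)
2D/W = 9.0
log2(9.0) = 3.1699
MT = 65 + 84 * 3.1699
= 331.3 ms


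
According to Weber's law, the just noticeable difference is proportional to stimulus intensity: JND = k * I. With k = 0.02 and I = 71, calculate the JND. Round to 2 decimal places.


JND = k * I
JND = 0.02 * 71
= 1.42


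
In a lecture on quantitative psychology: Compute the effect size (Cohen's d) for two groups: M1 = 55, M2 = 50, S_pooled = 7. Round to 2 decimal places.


Cohen's d = (M1 - M2) / S_pooled
= (55 - 50) / 7
= 5 / 7
= 0.71


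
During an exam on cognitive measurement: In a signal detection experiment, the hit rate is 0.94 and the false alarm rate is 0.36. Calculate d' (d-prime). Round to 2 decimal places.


d' = z(HR) - z(FAR)
z(0.94) = 1.5548
z(0.36) = -0.3585
d' = 1.5548 - -0.3585
= 1.91


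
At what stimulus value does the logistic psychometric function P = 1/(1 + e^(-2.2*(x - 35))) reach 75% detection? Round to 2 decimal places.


At P = 0.75: 0.75 = 1/(1 + e^(-k*(x-x0)))
Solving: e^(-k*(x-x0)) = 1/3
x = x0 + ln(3)/k
ln(3) = 1.0986
x = 35 + 1.0986/2.2
= 35 + 0.4994
= 35.50


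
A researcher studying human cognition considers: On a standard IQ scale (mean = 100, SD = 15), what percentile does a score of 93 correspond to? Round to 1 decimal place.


z = (IQ - mean) / SD
z = (93 - 100) / 15 = -0.4667
Percentile = Phi(-0.4667) * 100
Phi(-0.4667) = 0.320357
= 32.0


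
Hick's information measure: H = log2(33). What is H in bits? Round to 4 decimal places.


H = log2(n)
H = log2(33)
= 5.0444


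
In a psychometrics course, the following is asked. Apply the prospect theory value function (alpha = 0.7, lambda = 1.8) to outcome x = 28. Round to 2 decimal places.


Since x = 28 >= 0, use v(x) = x^0.7
28^0.7 = 10.3041
v(28) = 10.30


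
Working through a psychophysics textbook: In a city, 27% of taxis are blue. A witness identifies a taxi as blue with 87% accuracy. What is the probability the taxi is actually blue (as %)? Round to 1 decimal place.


P(blue | says blue) = P(says blue | blue)*P(blue) / [P(says blue | blue)*P(blue) + P(says blue | not blue)*P(not blue)]
Numerator = 0.87 * 0.27 = 0.2349
False identification = 0.13 * 0.73 = 0.0949
P = 0.2349 / (0.2349 + 0.0949)
= 0.2349 / 0.3298
As percentage = 71.2


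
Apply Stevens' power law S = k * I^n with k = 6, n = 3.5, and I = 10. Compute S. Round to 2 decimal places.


S = 6 * 10^3.5
10^3.5 = 3162.2777
S = 6 * 3162.2777
= 18973.67


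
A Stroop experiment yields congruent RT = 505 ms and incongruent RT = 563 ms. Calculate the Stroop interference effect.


Stroop effect = RT(incongruent) - RT(congruent)
= 563 - 505
= 58 ms


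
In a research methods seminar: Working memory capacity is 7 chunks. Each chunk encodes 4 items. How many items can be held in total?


Total items = chunks * items_per_chunk
= 7 * 4
= 28


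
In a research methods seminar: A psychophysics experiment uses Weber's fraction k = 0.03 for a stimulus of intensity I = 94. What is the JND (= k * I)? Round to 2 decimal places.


JND = k * I
JND = 0.03 * 94
= 2.82


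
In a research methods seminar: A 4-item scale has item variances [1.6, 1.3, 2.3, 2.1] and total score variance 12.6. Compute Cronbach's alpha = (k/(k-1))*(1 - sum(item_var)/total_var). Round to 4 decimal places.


alpha = (k/(k-1)) * (1 - sum(s_i^2)/s_total^2)
sum(item variances) = 7.3
k/(k-1) = 4/3 = 1.333333
1 - 7.3/12.6 = 1 - 0.579365 = 0.420635
alpha = 1.333333 * 0.420635
= 0.5608


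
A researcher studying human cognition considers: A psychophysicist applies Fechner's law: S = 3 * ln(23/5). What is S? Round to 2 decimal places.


S = 3 * ln(23/5)
I/I0 = 4.6
ln(4.6) = 1.5261
S = 3 * 1.5261
= 4.58


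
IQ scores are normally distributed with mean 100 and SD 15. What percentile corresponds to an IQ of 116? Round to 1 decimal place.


z = (IQ - mean) / SD
z = (116 - 100) / 15 = 1.0667
Percentile = Phi(1.0667) * 100
Phi(1.0667) = 0.856946
= 85.7


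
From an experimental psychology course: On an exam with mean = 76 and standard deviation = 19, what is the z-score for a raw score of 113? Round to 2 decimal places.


z = (X - mu) / sigma
= (113 - 76) / 19
= 37 / 19
= 1.95


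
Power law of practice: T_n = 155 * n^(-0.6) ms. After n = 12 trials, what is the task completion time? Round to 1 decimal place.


T_n = 155 * 12^(-0.6)
12^(-0.6) = 0.22516
T_n = 155 * 0.22516
= 34.9 ms


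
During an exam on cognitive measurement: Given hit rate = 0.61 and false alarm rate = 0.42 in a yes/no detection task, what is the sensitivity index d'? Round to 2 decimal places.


d' = z(HR) - z(FAR)
z(0.61) = 0.2793
z(0.42) = -0.2019
d' = 0.2793 - -0.2019
= 0.48


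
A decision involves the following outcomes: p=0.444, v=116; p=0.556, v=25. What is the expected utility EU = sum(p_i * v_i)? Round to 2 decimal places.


EU = sum(p_i * v_i)
0.444 * 116 = 51.504
0.556 * 25 = 13.9
EU = 51.504 + 13.9
= 65.40


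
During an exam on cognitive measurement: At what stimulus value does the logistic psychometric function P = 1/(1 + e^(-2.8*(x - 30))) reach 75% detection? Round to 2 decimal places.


At P = 0.75: 0.75 = 1/(1 + e^(-k*(x-x0)))
Solving: e^(-k*(x-x0)) = 1/3
x = x0 + ln(3)/k
ln(3) = 1.0986
x = 30 + 1.0986/2.8
= 30 + 0.3924
= 30.39


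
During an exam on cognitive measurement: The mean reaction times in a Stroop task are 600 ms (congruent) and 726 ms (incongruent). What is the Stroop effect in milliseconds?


Stroop effect = RT(incongruent) - RT(congruent)
= 726 - 600
= 126 ms


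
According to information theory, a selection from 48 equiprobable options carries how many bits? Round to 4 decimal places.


H = log2(n)
H = log2(48)
= 5.5850


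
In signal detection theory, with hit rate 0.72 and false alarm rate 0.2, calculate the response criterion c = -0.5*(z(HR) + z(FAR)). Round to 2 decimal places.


c = -0.5 * (z(HR) + z(FAR))
z(0.72) = 0.5828
z(0.2) = -0.8416
c = -0.5 * (0.5828 + -0.8416)
= -0.5 * -0.2588
= 0.13


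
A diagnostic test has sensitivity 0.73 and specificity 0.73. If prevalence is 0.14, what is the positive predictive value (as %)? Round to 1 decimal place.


PPV = (sens * prev) / (sens * prev + (1-spec) * (1-prev))
Numerator = 0.73 * 0.14 = 0.1022
P(positive and no disease) = (1 - spec) * (1 - prev) = (1 - 0.73) * (1 - 0.14) = 0.2322
Denominator = 0.1022 + 0.2322 = 0.3344
PPV = 0.1022 / 0.3344 = 0.305622
As percentage = 30.6


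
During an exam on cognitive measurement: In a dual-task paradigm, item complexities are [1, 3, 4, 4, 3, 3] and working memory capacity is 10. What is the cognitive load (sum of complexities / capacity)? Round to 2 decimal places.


Total complexity = 1 + 3 + 4 + 4 + 3 + 3 = 18
Load = total / capacity = 18 / 10
= 1.80


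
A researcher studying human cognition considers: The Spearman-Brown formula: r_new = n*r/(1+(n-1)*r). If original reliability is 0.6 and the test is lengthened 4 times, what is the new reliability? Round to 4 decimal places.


r_new = n*r / (1 + (n-1)*r)
Numerator = 4 * 0.6 = 2.4
Denominator = 1 + 3 * 0.6 = 2.8
r_new = 2.4 / 2.8
= 0.8571


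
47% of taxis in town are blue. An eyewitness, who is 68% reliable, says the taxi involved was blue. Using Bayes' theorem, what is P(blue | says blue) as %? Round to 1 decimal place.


P(blue | says blue) = P(says blue | blue)*P(blue) / [P(says blue | blue)*P(blue) + P(says blue | not blue)*P(not blue)]
Numerator = 0.68 * 0.47 = 0.3196
False identification = 0.32 * 0.53 = 0.1696
P = 0.3196 / (0.3196 + 0.1696)
= 0.3196 / 0.4892
As percentage = 65.3


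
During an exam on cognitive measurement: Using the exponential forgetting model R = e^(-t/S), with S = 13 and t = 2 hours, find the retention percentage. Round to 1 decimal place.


R = e^(-t/S)
-t/S = -2/13 = -0.153846
R = e^(-0.153846) = 0.857404
Percentage = 0.857404 * 100
= 85.7


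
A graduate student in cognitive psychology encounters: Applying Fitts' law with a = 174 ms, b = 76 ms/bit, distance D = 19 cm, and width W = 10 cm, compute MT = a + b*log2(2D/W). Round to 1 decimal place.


MT = 174 + 76 * log2(2*19/10)
2D/W = 3.8
log2(3.8) = 1.926
MT = 174 + 76 * 1.926
= 320.4 ms


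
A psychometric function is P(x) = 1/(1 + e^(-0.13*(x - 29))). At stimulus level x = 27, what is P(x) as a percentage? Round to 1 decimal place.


P(x) = 1/(1 + e^(-0.13*(27 - 29)))
Exponent = -0.13 * -2 = 0.26
e^(0.26) = 1.29693
P = 1/(1 + 1.29693) = 0.435364
Percentage = 43.5


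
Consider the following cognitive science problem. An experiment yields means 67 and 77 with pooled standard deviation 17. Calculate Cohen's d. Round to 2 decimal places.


Cohen's d = (M1 - M2) / S_pooled
= (67 - 77) / 17
= -10 / 17
= -0.59


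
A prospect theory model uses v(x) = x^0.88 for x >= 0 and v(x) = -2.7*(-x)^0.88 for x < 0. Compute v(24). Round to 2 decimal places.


Since x = 24 >= 0, use v(x) = x^0.88
24^0.88 = 16.3903
v(24) = 16.39


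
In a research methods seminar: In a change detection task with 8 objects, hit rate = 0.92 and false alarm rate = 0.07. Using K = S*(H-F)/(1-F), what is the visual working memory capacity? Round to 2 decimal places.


K = S * (H - F) / (1 - F)
H - F = 0.85
1 - F = 0.93
K = 8 * 0.85 / 0.93
= 7.31


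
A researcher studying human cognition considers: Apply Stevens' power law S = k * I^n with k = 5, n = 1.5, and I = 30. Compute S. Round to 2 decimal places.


S = 5 * 30^1.5
30^1.5 = 164.3168
S = 5 * 164.3168
= 821.58


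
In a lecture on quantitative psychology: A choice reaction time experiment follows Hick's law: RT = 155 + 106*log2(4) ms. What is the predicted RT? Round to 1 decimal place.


RT = 155 + 106 * log2(4)
log2(4) = 2.0
RT = 155 + 106 * 2.0
= 155 + 212.0
= 367.0 ms


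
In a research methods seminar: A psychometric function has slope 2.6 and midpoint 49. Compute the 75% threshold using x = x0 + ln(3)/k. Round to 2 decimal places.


At P = 0.75: 0.75 = 1/(1 + e^(-k*(x-x0)))
Solving: e^(-k*(x-x0)) = 1/3
x = x0 + ln(3)/k
ln(3) = 1.0986
x = 49 + 1.0986/2.6
= 49 + 0.4225
= 49.42


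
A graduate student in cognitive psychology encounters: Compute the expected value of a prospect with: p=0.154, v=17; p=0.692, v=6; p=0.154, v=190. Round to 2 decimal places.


EU = sum(p_i * v_i)
0.154 * 17 = 2.618
0.692 * 6 = 4.152
0.154 * 190 = 29.26
EU = 2.618 + 4.152 + 29.26
= 36.03


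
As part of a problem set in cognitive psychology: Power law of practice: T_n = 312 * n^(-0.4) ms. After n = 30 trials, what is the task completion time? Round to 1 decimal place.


T_n = 312 * 30^(-0.4)
30^(-0.4) = 0.256538
T_n = 312 * 0.256538
= 80.0 ms


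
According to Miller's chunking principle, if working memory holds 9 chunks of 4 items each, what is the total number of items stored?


Total items = chunks * items_per_chunk
= 9 * 4
= 36


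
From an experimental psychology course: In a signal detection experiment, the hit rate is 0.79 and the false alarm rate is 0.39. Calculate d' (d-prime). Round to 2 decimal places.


d' = z(HR) - z(FAR)
z(0.79) = 0.8064
z(0.39) = -0.2793
d' = 0.8064 - -0.2793
= 1.09


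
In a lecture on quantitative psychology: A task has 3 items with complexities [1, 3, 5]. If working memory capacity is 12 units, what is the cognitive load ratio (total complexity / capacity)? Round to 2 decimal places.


Total complexity = 1 + 3 + 5 = 9
Load = total / capacity = 9 / 12
= 0.75


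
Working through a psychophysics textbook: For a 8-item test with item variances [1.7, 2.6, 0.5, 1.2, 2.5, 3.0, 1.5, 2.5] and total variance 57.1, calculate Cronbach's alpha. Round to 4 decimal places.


alpha = (k/(k-1)) * (1 - sum(s_i^2)/s_total^2)
sum(item variances) = 15.5
k/(k-1) = 8/7 = 1.142857
1 - 15.5/57.1 = 1 - 0.271454 = 0.728546
alpha = 1.142857 * 0.728546
= 0.8326


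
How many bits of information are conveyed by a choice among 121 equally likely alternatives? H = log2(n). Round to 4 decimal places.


H = log2(n)
H = log2(121)
= 6.9189


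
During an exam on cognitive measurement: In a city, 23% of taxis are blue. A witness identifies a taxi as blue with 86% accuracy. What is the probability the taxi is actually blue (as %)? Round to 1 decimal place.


P(blue | says blue) = P(says blue | blue)*P(blue) / [P(says blue | blue)*P(blue) + P(says blue | not blue)*P(not blue)]
Numerator = 0.86 * 0.23 = 0.1978
False identification = 0.14 * 0.77 = 0.1078
P = 0.1978 / (0.1978 + 0.1078)
= 0.1978 / 0.3056
As percentage = 64.7


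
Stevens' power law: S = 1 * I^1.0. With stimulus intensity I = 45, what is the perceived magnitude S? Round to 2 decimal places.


S = 1 * 45^1.0
45^1.0 = 45.0
S = 1 * 45.0
= 45.00


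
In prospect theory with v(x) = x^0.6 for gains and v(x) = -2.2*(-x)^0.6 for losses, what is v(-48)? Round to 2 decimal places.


Since x = -48 < 0, use v(x) = -lambda*(-x)^alpha
(-x) = 48
48^0.6 = 10.2034
v(-48) = -2.2 * 10.2034
= -22.45


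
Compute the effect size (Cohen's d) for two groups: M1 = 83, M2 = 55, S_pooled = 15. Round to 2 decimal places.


Cohen's d = (M1 - M2) / S_pooled
= (83 - 55) / 15
= 28 / 15
= 1.87


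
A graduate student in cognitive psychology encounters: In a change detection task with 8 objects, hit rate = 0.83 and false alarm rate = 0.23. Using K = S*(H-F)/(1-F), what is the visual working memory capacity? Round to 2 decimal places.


K = S * (H - F) / (1 - F)
H - F = 0.6
1 - F = 0.77
K = 8 * 0.6 / 0.77
= 6.23


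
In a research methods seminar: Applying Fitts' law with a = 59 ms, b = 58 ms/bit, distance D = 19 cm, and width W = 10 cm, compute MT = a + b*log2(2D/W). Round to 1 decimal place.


MT = 59 + 58 * log2(2*19/10)
2D/W = 3.8
log2(3.8) = 1.926
MT = 59 + 58 * 1.926
= 170.7 ms
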